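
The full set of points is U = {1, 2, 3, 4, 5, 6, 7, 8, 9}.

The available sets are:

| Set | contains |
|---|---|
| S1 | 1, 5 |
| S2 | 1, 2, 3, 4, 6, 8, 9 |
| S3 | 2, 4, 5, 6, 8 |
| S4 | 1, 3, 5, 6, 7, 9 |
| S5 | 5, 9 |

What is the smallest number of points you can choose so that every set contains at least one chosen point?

Take H = {5, 6}. Each listed set contains at least one of these, so H is a hitting set of size 2.
No single point lies in every set, so at least 2 are needed and 2 is optimal.

2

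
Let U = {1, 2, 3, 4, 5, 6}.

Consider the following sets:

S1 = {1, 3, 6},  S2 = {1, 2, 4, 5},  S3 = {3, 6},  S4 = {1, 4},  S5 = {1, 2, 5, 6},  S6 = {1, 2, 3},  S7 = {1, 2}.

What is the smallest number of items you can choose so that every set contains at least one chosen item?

H = {1, 6} meets every set (each contains at least one member of H), and |H| = 2.
The sets S3, S4 are pairwise disjoint, so any hitting set needs a separate item for each — at least 2. Hence 2 is optimal.

2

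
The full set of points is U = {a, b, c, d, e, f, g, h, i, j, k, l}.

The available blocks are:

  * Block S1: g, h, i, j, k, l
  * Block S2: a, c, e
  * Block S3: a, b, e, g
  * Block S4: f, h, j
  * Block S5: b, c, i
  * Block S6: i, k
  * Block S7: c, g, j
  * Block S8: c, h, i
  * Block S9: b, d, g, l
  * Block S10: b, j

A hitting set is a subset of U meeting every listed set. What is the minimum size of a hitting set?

4

T = {e, i, j, l} meets every block (each contains at least one member of T), and |T| = 4.
The blocks S2, S4, S6, S9 are pairwise disjoint, so any hitting set needs a separate point for each — at least 4. Hence 4 is optimal.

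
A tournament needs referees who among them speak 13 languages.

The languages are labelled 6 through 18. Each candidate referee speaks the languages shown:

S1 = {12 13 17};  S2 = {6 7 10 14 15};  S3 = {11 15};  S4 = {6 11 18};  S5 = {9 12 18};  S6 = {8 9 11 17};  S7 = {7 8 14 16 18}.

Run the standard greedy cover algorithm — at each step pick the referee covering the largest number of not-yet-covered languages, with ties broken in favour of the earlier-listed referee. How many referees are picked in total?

Greedy: pick S2 (covers 5 new) → pick S6 (covers 4 new) → pick S1 (covers 2 new) → pick S7 (covers 2 new). Total picks: 4.

4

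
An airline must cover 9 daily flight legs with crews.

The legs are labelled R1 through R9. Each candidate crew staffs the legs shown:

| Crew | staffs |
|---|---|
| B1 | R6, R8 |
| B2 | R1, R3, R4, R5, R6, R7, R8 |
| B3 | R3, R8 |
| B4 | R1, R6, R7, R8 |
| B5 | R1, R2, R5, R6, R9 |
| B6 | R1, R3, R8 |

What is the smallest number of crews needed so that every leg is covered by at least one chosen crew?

B2 and B5 together: B2 ∪ B5 = {R1, R2, R3, R4, R5, R6, R7, R8, R9} — every leg is covered.
No single crew has all 9 legs (the largest, B2, has 7), so 2 is optimal.

2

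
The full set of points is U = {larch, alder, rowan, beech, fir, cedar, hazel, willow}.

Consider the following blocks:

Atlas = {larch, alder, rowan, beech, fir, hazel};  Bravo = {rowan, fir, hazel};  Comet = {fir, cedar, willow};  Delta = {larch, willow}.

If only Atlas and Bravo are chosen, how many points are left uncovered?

2

Union of Atlas, Bravo = {larch, alder, rowan, beech, fir, hazel}.
Not covered: cedar, willow — 2 points.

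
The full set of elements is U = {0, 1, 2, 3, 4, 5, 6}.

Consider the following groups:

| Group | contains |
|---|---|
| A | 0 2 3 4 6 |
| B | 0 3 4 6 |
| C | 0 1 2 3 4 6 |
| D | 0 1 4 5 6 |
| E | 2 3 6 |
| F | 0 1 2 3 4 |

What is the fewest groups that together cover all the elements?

2

D and F together: D ∪ F = {0, 1, 2, 3, 4, 5, 6} — every element is covered.
No single group has all 7 elements (the largest, C, has 6), so 2 is optimal.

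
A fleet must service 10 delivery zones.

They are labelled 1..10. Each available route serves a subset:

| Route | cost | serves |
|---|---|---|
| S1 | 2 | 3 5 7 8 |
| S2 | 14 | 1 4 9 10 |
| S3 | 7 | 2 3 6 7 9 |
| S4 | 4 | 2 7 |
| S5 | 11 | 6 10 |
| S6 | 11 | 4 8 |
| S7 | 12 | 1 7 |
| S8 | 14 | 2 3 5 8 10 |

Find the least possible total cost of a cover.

S1, S2, S3 together cover every zone (S1 ∪ S2 ∪ S3 = {1, 2, 3, 4, 5, 6, 7, 8, 9, 10}); total cost 2 + 14 + 7 = 23.
No covering selection has total cost below 23.

23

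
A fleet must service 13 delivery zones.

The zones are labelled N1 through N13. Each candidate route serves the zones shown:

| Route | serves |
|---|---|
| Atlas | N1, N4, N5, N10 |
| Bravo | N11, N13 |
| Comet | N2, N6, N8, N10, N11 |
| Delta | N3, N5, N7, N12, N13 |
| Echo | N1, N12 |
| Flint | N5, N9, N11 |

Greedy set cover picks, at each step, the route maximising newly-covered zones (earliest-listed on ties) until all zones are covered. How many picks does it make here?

4

Greedy: pick Comet (covers 5 new) → pick Delta (covers 5 new) → pick Atlas (covers 2 new) → pick Flint (covers 1 new). Total picks: 4.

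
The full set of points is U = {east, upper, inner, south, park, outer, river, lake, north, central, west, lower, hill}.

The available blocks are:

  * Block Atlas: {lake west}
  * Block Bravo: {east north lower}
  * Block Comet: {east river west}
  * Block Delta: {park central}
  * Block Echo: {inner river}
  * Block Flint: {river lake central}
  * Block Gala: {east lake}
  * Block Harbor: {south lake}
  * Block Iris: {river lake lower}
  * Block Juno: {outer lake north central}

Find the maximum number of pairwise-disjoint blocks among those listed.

Bravo, Delta, Echo, Harbor are pairwise disjoint (Bravo={east,north,lower}; Delta={park,central}; Echo={inner,river}; Harbor={south,lake}).
Every remaining block overlaps one of these, and no 5 of the listed blocks are pairwise disjoint, so 4 is the maximum.

4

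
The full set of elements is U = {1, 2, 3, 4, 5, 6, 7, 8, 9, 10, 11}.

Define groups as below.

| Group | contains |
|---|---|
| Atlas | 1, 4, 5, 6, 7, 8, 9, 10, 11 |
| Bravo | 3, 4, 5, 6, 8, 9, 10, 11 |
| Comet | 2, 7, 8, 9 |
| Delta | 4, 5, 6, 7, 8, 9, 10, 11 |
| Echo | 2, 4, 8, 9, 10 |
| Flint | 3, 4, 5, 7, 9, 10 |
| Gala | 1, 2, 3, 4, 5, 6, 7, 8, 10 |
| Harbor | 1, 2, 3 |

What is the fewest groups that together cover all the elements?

2

Take {Delta, Harbor}. Their union is {1, 2, 3, 4, 5, 6, 7, 8, 9, 10, 11}, which is all 11 elements.
No single group has all 11 elements (the largest, Atlas, has 9), so 2 is optimal.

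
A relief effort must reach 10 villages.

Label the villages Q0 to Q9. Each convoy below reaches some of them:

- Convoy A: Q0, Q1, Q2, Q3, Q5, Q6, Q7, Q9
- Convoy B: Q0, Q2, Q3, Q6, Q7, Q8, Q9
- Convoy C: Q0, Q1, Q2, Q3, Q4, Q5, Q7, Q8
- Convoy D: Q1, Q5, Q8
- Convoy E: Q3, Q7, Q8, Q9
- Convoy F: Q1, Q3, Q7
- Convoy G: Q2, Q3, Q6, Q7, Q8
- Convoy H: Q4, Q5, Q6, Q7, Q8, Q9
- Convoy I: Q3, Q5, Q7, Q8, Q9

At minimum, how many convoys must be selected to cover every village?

A and H together: A ∪ H = {Q0, Q1, Q2, Q3, Q4, Q5, Q6, Q7, Q8, Q9} — every village is covered.
No single convoy has all 10 villages (the largest, A, has 8), so 2 is optimal.

2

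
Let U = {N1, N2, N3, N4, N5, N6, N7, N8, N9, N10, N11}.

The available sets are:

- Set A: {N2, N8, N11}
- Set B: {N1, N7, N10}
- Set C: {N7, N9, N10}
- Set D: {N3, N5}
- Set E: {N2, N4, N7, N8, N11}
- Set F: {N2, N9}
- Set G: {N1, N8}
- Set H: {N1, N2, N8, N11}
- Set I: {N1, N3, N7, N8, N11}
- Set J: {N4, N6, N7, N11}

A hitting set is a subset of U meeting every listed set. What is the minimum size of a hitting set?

4

Take T = {N5, N7, N8, N9}. Each listed set contains at least one of these, so T is a hitting set of size 4.
The sets D, F, G, J are pairwise disjoint, so any hitting set needs a separate element for each — at least 4. Hence 4 is optimal.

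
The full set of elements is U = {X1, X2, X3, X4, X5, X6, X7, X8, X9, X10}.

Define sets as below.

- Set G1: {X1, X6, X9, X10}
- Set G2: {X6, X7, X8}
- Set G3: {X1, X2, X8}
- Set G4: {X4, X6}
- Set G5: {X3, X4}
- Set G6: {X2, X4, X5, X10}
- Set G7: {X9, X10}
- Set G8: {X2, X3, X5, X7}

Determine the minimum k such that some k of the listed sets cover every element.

4

G1 and G2 and G4 and G8 together: G1 ∪ G2 ∪ G4 ∪ G8 = {X1, X2, X3, X4, X5, X6, X7, X8, X9, X10} — every element is covered.
No 3 of the 8 sets cover everything (all 56 combinations miss at least one element), so 4 is optimal.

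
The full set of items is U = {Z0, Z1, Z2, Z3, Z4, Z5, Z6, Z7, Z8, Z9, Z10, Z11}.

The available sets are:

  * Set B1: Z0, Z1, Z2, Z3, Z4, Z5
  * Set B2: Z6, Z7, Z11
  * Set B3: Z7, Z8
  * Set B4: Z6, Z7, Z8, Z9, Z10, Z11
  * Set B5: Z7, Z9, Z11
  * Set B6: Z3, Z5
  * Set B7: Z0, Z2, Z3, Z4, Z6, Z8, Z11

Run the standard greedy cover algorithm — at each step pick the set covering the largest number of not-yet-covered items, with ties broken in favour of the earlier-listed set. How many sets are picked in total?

Greedy: pick B7 (covers 7 new) → pick B4 (covers 3 new) → pick B1 (covers 2 new). Total picks: 3.
(The true minimum cover uses only 2 sets, so greedy is not optimal here.)

3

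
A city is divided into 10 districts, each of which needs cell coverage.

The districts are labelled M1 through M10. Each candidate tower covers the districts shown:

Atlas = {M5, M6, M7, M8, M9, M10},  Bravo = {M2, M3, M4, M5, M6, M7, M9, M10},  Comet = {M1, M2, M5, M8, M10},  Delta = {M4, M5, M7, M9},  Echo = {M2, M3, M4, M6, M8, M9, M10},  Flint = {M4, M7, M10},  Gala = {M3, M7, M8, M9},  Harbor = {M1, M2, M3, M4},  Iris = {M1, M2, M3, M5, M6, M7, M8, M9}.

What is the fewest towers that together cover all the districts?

2

Atlas and Harbor together: Atlas ∪ Harbor = {M1, M2, M3, M4, M5, M6, M7, M8, M9, M10} — every district is covered.
No single tower has all 10 districts (the largest, Bravo, has 8), so 2 is optimal.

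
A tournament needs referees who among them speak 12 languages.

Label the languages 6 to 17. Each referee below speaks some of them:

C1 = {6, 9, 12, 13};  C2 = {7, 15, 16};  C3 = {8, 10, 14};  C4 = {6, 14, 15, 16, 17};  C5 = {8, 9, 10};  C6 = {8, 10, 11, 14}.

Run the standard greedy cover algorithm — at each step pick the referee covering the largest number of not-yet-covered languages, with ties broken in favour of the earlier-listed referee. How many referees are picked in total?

Greedy: pick C4 (covers 5 new) → pick C1 (covers 3 new) → pick C6 (covers 3 new) → pick C2 (covers 1 new). Total picks: 4.

4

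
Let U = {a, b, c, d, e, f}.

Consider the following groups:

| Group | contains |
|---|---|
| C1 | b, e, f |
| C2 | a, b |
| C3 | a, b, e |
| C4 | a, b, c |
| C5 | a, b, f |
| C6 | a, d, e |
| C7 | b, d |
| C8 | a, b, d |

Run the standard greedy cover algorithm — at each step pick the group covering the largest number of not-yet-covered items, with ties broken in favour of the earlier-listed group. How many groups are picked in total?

3

Greedy: pick C1 (covers 3 new) → pick C4 (covers 2 new) → pick C6 (covers 1 new). Total picks: 3.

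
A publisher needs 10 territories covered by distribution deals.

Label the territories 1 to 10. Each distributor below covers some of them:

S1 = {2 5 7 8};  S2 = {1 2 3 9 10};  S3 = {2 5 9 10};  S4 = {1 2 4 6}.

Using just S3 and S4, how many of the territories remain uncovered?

Union of S3, S4 = {1, 2, 4, 5, 6, 9, 10}.
Not covered: 3, 7, 8 — 3 territories.

3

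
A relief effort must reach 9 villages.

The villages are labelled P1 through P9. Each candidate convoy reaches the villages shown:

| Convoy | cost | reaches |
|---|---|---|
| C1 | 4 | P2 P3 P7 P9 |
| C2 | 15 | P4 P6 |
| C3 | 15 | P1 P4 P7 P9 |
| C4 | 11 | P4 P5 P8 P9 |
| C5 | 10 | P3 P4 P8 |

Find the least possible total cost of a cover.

C1, C2, C3, C4 together cover every village (C1 ∪ C2 ∪ C3 ∪ C4 = {P1, P2, P3, P4, P5, P6, P7, P8, P9}); total cost 4 + 15 + 15 + 11 = 45.
No covering selection has total cost below 45.

45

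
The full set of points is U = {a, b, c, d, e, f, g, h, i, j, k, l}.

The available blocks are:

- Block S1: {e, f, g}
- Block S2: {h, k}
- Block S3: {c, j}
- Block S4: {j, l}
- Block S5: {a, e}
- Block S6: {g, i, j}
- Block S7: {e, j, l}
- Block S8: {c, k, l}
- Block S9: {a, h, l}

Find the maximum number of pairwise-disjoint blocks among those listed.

3

S1, S2, S4 are pairwise disjoint (S1={e,f,g}; S2={h,k}; S4={j,l}).
Every remaining block overlaps one of these, and no 4 of the listed blocks are pairwise disjoint, so 3 is the maximum.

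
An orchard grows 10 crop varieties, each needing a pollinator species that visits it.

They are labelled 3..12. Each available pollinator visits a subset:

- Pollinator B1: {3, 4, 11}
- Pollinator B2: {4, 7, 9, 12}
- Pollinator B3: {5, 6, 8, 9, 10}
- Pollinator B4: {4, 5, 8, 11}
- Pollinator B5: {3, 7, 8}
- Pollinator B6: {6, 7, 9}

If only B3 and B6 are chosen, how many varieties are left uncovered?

4

Union of B3, B6 = {5, 6, 7, 8, 9, 10}.
Not covered: 3, 4, 11, 12 — 4 varieties.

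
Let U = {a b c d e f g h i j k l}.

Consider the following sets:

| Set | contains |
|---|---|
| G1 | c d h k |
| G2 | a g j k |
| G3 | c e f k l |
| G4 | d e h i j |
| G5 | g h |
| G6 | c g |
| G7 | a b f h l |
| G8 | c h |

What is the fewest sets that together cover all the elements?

4

Take {G2, G4, G6, G7}. Their union is {a, b, c, d, e, f, g, h, i, j, k, l}, which is all 12 elements.
No 3 of the 8 sets cover everything (all 56 combinations miss at least one element), so 4 is optimal.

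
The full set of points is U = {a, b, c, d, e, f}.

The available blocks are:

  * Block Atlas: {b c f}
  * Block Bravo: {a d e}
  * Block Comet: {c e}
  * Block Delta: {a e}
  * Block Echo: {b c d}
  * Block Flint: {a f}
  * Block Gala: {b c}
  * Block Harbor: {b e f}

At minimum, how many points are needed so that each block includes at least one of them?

3

The 3 points {c, e, f} hit every block.
No choice of 2 points meets every block, so 3 is the minimum.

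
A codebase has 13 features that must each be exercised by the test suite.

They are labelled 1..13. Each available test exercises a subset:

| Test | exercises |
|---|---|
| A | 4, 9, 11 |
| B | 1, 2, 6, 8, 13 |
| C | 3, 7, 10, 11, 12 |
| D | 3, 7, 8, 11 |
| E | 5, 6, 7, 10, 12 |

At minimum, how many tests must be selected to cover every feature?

4

A and B and C and E together: A ∪ B ∪ C ∪ E = {1, 2, 3, 4, 5, 6, 7, 8, 9, 10, 11, 12, 13} — every feature is covered.
No 3 of the 5 tests cover everything (all 10 combinations miss at least one feature), so 4 is optimal.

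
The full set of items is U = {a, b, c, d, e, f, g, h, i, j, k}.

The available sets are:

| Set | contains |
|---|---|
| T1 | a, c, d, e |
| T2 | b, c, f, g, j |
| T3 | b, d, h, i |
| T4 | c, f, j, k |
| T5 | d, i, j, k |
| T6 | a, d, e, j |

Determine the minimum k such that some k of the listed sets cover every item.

T2, T3, T4, and T6 cover everything between them: the union {a, b, c, d, e, f, g, h, i, j, k} is all of U.
No 3 of the 6 sets cover everything (all 20 combinations miss at least one item), so 4 is optimal.

4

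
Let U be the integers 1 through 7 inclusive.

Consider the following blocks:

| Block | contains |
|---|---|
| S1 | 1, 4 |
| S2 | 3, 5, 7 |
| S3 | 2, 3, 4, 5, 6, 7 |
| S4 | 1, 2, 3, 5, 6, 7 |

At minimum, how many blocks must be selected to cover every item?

Take {S1, S4}. Their union is {1, 2, 3, 4, 5, 6, 7}, which is all 7 items.
No single block has all 7 items (the largest, S3, has 6), so 2 is optimal.

2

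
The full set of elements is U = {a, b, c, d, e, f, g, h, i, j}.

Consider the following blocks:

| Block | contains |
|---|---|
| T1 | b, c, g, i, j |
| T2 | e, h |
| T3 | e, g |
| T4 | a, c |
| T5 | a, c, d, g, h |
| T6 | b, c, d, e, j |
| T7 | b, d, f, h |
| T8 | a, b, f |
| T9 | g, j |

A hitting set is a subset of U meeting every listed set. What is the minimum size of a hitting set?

4

Take T = {a, c, g, h}. Each listed block contains at least one of these, so T is a hitting set of size 4.
No choice of 3 elements meets every block, so 4 is the minimum.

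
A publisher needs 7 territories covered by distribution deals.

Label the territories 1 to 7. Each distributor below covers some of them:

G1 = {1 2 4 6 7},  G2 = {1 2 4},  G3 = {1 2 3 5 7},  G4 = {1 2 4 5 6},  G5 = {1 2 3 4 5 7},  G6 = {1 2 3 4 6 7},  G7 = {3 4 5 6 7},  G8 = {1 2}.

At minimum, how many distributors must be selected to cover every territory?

2

G4 and G6 together: G4 ∪ G6 = {1, 2, 3, 4, 5, 6, 7} — every territory is covered.
No single distributor has all 7 territories (the largest, G5, has 6), so 2 is optimal.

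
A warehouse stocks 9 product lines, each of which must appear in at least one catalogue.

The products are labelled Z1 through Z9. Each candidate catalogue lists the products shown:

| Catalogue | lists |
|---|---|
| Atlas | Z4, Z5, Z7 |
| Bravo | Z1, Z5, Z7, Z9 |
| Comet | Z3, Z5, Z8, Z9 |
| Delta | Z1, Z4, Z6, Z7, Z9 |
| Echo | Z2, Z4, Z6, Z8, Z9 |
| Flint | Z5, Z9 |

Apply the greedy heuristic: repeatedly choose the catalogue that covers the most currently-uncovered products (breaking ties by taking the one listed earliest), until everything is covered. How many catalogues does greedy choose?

3

Greedy: pick Delta (covers 5 new) → pick Comet (covers 3 new) → pick Echo (covers 1 new). Total picks: 3.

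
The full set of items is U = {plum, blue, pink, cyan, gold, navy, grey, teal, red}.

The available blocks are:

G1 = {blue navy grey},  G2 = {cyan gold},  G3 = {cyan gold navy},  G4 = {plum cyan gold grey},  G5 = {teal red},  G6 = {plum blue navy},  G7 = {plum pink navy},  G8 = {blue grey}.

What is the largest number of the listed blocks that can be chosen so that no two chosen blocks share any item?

G2, G5, G7, G8 are pairwise disjoint (G2={cyan,gold}; G5={teal,red}; G7={plum,pink,navy}; G8={blue,grey}).
Every remaining block overlaps one of these, and no 5 of the listed blocks are pairwise disjoint, so 4 is the maximum.

4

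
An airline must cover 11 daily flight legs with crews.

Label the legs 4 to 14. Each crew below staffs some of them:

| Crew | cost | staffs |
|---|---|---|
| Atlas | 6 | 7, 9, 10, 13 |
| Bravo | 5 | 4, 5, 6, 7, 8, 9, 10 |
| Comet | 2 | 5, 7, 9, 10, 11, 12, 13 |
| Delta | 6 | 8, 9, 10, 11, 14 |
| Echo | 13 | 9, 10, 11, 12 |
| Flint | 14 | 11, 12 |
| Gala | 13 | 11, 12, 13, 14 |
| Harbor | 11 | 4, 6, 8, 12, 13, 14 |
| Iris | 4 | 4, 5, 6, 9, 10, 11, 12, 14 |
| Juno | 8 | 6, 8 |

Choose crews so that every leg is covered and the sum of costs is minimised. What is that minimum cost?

Bravo, Comet, Iris together cover every leg (Bravo ∪ Comet ∪ Iris = {4, 5, 6, 7, 8, 9, 10, 11, 12, 13, 14}); total cost 5 + 2 + 4 = 11.
No covering selection has total cost below 11.

11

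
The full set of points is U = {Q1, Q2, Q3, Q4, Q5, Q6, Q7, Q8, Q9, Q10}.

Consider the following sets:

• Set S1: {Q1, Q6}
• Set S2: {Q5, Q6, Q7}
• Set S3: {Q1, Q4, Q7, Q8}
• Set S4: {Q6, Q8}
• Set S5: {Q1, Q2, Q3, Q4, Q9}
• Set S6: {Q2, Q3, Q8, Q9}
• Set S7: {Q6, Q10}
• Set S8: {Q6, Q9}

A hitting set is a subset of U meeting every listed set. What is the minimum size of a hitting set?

Take H = {Q6, Q8, Q9}. Each listed set contains at least one of these, so H is a hitting set of size 3.
No choice of 2 points meets every set, so 3 is the minimum.

3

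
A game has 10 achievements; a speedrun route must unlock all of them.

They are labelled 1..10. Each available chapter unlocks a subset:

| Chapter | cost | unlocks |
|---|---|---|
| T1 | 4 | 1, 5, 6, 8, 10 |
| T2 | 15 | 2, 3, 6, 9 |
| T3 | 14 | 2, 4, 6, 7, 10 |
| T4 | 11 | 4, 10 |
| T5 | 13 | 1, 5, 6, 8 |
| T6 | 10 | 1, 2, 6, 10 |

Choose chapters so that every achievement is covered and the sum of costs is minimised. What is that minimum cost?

T1, T2, T3 together cover every achievement (T1 ∪ T2 ∪ T3 = {1, 2, 3, 4, 5, 6, 7, 8, 9, 10}); total cost 4 + 15 + 14 = 33.
No covering selection has total cost below 33.

33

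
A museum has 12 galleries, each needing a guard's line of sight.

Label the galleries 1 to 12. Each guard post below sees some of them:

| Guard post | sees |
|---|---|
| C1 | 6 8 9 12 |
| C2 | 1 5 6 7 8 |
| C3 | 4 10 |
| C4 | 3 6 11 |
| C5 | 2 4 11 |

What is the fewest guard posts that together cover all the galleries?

5

Take {C1, C2, C3, C4, C5}. Their union is {1, 2, 3, 4, 5, 6, 7, 8, 9, 10, 11, 12}, which is all 12 galleries.
No 4 of the 5 guard posts cover everything (all 5 combinations miss at least one gallery), so 5 is optimal.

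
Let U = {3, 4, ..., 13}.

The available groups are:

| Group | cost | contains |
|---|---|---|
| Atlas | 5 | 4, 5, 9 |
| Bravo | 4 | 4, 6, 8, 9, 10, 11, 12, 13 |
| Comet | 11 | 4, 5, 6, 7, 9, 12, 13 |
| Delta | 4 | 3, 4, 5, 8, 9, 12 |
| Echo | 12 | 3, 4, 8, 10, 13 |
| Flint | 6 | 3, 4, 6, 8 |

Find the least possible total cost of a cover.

Bravo, Comet, Delta together cover every point (Bravo ∪ Comet ∪ Delta = {3, 4, 5, 6, 7, 8, 9, 10, 11, 12, 13}); total cost 4 + 11 + 4 = 19.
No covering selection has total cost below 19.

19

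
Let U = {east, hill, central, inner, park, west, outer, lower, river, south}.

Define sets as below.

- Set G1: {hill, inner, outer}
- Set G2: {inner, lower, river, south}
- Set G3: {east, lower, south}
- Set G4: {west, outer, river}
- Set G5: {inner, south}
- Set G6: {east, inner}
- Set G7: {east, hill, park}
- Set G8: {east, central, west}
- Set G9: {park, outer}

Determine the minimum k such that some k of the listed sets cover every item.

G1, G2, G7, and G8 cover everything between them: the union {east, hill, central, inner, park, west, outer, lower, river, south} is all of U.
No 3 of the 9 sets cover everything (all 84 combinations miss at least one item), so 4 is optimal.

4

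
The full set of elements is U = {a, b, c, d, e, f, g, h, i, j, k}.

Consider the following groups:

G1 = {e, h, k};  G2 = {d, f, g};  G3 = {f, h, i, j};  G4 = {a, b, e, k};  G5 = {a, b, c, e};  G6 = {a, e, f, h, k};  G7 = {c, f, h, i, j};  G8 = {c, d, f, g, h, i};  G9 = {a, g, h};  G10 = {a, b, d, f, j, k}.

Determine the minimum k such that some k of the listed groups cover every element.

3

Take {G1, G8, G10}. Their union is {a, b, c, d, e, f, g, h, i, j, k}, which is all 11 elements.
No 2 of the 10 groups cover everything (all 45 combinations miss at least one element), so 3 is optimal.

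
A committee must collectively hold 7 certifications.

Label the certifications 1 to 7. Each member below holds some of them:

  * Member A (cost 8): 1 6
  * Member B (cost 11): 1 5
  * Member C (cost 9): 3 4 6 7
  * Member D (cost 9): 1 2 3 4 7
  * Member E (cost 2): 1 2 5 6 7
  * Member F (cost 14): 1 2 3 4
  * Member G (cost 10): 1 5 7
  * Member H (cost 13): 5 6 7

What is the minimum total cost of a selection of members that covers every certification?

11

C, E together cover every certification (C ∪ E = {1, 2, 3, 4, 5, 6, 7}); total cost 9 + 2 = 11.
No covering selection has total cost below 11.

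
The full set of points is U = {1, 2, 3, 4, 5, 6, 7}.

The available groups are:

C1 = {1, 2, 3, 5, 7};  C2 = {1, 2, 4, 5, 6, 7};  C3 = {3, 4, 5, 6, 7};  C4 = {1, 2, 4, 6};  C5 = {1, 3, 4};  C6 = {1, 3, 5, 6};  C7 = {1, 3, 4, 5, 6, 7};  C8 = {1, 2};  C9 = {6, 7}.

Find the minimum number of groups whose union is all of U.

2

Take {C3, C4}. Their union is {1, 2, 3, 4, 5, 6, 7}, which is all 7 points.
No single group has all 7 points (the largest, C2, has 6), so 2 is optimal.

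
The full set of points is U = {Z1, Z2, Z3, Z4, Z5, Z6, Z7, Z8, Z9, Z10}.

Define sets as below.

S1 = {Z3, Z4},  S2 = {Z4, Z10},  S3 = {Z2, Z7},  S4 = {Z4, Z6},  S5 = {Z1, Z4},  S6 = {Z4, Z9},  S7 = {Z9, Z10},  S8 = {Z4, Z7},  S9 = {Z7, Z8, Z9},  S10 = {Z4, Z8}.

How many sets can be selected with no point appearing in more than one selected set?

3

S3, S4, S7 are pairwise disjoint (S3={Z2,Z7}; S4={Z4,Z6}; S7={Z9,Z10}).
Every remaining set overlaps one of these, and no 4 of the listed sets are pairwise disjoint, so 3 is the maximum.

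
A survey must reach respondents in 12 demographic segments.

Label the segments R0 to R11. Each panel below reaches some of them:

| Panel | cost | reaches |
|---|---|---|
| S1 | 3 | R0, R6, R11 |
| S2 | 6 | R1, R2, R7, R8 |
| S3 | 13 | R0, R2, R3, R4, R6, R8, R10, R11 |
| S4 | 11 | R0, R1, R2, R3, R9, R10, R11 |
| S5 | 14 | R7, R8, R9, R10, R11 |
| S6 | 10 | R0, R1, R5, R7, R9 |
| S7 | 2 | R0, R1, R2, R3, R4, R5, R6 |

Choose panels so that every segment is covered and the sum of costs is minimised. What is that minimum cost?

S5, S7 together cover every segment (S5 ∪ S7 = {R0, R1, R2, R3, R4, R5, R6, R7, R8, R9, R10, R11}); total cost 14 + 2 = 16.
No covering selection has total cost below 16.

16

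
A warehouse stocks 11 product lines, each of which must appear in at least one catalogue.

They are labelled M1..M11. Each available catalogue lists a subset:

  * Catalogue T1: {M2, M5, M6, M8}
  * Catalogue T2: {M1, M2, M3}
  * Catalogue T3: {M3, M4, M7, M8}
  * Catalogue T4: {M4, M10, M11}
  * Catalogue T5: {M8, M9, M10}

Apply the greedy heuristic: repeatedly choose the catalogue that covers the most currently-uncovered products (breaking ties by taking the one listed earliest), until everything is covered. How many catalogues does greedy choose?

Greedy: pick T1 (covers 4 new) → pick T3 (covers 3 new) → pick T4 (covers 2 new) → pick T2 (covers 1 new) → pick T5 (covers 1 new). Total picks: 5.

5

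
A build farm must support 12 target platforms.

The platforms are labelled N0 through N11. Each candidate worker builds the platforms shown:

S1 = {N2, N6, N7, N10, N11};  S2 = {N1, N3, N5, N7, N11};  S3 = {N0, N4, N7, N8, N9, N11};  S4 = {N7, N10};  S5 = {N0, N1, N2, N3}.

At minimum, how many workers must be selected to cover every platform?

S1 and S2 and S3 together: S1 ∪ S2 ∪ S3 = {N0, N1, N2, N3, N4, N5, N6, N7, N8, N9, N10, N11} — every platform is covered.
Only S3 contains N4, so S3 is forced; the remaining 6 platforms need at least 2 more workers (each remaining worker adds at most 3) — so at least 3 workers are needed, and 3 is optimal.

3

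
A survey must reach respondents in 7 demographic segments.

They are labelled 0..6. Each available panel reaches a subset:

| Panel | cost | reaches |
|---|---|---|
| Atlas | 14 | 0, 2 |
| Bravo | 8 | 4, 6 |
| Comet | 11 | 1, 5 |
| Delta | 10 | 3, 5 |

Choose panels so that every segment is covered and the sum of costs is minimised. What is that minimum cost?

43

Atlas, Bravo, Comet, Delta together cover every segment (Atlas ∪ Bravo ∪ Comet ∪ Delta = {0, 1, 2, 3, 4, 5, 6}); total cost 14 + 8 + 11 + 10 = 43.
No covering selection has total cost below 43.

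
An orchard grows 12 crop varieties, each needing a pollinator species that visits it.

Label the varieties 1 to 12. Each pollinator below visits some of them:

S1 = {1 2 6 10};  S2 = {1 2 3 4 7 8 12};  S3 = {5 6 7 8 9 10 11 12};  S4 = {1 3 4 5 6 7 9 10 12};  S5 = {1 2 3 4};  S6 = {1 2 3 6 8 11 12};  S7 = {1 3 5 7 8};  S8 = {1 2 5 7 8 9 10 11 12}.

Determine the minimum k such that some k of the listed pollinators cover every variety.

S4 and S6 together: S4 ∪ S6 = {1, 2, 3, 4, 5, 6, 7, 8, 9, 10, 11, 12} — every variety is covered.
No single pollinator has all 12 varieties (the largest, S4, has 9), so 2 is optimal.

2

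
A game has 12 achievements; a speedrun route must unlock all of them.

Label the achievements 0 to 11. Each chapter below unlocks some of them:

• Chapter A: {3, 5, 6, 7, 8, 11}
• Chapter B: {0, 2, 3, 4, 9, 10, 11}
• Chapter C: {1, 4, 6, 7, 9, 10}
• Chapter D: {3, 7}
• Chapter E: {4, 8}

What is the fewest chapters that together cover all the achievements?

A and B and C together: A ∪ B ∪ C = {0, 1, 2, 3, 4, 5, 6, 7, 8, 9, 10, 11} — every achievement is covered.
Only B contains 0, so B is forced; the remaining 5 achievements need at least 2 more chapters (each remaining chapter adds at most 4) — so at least 3 chapters are needed, and 3 is optimal.

3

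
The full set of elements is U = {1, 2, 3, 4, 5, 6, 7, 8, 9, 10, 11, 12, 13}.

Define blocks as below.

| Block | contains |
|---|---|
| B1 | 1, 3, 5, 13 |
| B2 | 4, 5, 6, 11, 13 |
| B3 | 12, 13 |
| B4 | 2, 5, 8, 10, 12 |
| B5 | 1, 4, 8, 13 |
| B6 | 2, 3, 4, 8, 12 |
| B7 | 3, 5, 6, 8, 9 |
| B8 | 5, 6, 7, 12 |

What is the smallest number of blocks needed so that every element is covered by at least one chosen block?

5

B1 and B2 and B4 and B7 and B8 together: B1 ∪ B2 ∪ B4 ∪ B7 ∪ B8 = {1, 2, 3, 4, 5, 6, 7, 8, 9, 10, 11, 12, 13} — every element is covered.
No 4 of the 8 blocks cover everything (all 70 combinations miss at least one element), so 5 is optimal.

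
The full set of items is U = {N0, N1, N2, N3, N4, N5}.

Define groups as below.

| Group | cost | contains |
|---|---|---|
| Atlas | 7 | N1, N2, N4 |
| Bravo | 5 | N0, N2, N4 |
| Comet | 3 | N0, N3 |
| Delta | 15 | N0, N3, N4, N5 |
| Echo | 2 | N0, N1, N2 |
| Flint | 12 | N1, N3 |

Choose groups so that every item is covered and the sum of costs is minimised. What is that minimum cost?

17

Delta, Echo together cover every item (Delta ∪ Echo = {N0, N1, N2, N3, N4, N5}); total cost 15 + 2 = 17.
The greedy pick Echo, Comet, Bravo, Delta costs 25; no covering selection beats 17.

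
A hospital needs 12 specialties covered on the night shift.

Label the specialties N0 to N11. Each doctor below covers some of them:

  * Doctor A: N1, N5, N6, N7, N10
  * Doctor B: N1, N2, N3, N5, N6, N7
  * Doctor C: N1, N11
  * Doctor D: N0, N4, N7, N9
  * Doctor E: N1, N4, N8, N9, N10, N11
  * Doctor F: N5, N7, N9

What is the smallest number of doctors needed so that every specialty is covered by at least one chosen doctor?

3

Take {B, D, E}. Their union is {N0, N1, N2, N3, N4, N5, N6, N7, N8, N9, N10, N11}, which is all 12 specialties.
Only D contains N0, so D is forced; the remaining 8 specialties need at least 2 more doctors (each remaining doctor adds at most 5) — so at least 3 doctors are needed, and 3 is optimal.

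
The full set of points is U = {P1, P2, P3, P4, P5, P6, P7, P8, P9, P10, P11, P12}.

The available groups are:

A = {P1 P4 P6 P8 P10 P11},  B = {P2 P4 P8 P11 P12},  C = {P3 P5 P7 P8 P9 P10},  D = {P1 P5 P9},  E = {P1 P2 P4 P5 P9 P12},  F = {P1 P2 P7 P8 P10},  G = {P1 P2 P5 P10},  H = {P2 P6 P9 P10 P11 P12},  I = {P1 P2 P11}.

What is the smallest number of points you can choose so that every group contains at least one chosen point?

3

Take T = {P2, P6, P9}. Each listed group contains at least one of these, so T is a hitting set of size 3.
No choice of 2 points meets every group, so 3 is the minimum.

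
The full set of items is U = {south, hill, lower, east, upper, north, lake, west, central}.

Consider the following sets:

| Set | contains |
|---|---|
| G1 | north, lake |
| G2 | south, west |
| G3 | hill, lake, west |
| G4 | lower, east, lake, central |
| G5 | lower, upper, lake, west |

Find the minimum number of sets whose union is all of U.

G1, G2, G3, G4, and G5 cover everything between them: the union {south, hill, lower, east, upper, north, lake, west, central} is all of U.
No 4 of the 5 sets cover everything (all 5 combinations miss at least one item), so 5 is optimal.

5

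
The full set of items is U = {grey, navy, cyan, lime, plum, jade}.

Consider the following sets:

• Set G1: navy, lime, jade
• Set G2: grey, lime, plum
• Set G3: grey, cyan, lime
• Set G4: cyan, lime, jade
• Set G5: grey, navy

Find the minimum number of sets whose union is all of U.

Take {G1, G2, G4}. Their union is {grey, navy, cyan, lime, plum, jade}, which is all 6 items.
Only G2 contains plum, so G2 is forced; the remaining 3 items need at least 2 more sets (each remaining set adds at most 2) — so at least 3 sets are needed, and 3 is optimal.

3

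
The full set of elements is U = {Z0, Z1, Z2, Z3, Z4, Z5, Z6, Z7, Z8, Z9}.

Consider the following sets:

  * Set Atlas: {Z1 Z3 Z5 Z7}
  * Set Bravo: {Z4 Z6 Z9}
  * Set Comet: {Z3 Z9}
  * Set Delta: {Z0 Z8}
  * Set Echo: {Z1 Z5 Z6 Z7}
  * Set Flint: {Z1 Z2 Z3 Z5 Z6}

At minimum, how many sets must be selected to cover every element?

Bravo, Delta, Echo, and Flint cover everything between them: the union {Z0, Z1, Z2, Z3, Z4, Z5, Z6, Z7, Z8, Z9} is all of U.
Only Flint contains Z2, so Flint is forced; the remaining 5 elements need at least 3 more sets (each remaining set adds at most 2) — so at least 4 sets are needed, and 4 is optimal.

4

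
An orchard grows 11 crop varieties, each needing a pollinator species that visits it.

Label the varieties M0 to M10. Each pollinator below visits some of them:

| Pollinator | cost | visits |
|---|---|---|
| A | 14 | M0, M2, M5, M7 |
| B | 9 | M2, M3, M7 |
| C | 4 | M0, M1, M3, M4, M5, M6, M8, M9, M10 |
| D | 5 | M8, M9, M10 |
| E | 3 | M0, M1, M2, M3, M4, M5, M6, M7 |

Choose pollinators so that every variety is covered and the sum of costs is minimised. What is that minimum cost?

7

C, E together cover every variety (C ∪ E = {M0, M1, M2, M3, M4, M5, M6, M7, M8, M9, M10}); total cost 4 + 3 = 7.
No covering selection has total cost below 7.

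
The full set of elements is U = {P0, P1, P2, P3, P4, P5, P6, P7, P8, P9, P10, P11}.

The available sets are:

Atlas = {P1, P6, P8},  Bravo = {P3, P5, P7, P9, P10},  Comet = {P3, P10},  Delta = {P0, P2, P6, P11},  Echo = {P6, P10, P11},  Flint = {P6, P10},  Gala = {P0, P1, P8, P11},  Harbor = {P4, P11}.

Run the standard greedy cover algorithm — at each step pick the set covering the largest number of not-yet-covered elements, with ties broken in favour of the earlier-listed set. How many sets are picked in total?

4

Greedy: pick Bravo (covers 5 new) → pick Delta (covers 4 new) → pick Atlas (covers 2 new) → pick Harbor (covers 1 new). Total picks: 4.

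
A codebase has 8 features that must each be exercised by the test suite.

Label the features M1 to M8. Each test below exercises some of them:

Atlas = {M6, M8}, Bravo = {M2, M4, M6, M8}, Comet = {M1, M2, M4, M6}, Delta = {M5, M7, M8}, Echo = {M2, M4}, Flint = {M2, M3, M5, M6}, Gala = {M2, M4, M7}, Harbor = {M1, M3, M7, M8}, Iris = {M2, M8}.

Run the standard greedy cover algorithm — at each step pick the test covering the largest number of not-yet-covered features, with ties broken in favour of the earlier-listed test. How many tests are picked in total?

Greedy: pick Bravo (covers 4 new) → pick Harbor (covers 3 new) → pick Delta (covers 1 new). Total picks: 3.

3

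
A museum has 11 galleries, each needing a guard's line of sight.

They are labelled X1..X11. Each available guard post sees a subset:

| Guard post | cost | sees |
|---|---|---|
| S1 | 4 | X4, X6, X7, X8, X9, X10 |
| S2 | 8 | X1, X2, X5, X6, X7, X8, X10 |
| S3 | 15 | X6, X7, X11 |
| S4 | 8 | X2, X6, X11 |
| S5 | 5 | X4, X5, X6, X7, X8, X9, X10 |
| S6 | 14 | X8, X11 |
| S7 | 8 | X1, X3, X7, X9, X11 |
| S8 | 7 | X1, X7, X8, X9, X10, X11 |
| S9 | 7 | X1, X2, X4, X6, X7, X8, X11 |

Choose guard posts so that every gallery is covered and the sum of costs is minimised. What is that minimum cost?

S1, S2, S7 together cover every gallery (S1 ∪ S2 ∪ S7 = {X1, X2, X3, X4, X5, X6, X7, X8, X9, X10, X11}); total cost 4 + 8 + 8 = 20.
The greedy pick S1, S9, S5, S7 costs 24; no covering selection beats 20.

20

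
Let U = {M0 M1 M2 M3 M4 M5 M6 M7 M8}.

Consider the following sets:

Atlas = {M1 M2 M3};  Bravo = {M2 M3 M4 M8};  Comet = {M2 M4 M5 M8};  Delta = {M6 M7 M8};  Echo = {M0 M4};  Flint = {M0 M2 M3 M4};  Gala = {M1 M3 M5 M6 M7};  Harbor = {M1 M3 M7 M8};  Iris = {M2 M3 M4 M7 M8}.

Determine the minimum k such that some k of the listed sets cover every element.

Bravo, Echo, and Gala cover everything between them: the union {M0, M1, M2, M3, M4, M5, M6, M7, M8} is all of U.
No 2 of the 9 sets cover everything (all 36 combinations miss at least one element), so 3 is optimal.

3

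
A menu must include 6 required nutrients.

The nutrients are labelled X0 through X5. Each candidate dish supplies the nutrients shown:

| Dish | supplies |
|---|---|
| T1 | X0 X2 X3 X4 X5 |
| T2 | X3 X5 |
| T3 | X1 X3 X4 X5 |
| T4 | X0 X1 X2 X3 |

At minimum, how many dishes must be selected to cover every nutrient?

Take {T1, T3}. Their union is {X0, X1, X2, X3, X4, X5}, which is all 6 nutrients.
No single dish has all 6 nutrients (the largest, T1, has 5), so 2 is optimal.

2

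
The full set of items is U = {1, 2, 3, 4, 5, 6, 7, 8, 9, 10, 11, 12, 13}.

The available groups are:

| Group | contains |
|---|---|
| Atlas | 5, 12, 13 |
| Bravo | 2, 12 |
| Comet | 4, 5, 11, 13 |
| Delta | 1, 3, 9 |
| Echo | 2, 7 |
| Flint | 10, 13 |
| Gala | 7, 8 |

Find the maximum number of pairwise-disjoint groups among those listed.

Bravo, Comet, Delta, Gala are pairwise disjoint (Bravo={2,12}; Comet={4,5,11,13}; Delta={1,3,9}; Gala={7,8}).
Every remaining group overlaps one of these, and no 5 of the listed groups are pairwise disjoint, so 4 is the maximum.

4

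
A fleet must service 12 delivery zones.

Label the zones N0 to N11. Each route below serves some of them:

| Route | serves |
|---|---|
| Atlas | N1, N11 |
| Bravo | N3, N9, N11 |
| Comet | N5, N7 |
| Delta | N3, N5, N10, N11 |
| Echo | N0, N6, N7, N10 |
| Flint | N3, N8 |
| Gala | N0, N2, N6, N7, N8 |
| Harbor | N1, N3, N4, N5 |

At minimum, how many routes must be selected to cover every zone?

4

Bravo and Echo and Gala and Harbor together: Bravo ∪ Echo ∪ Gala ∪ Harbor = {N0, N1, N2, N3, N4, N5, N6, N7, N8, N9, N10, N11} — every zone is covered.
No 3 of the 8 routes cover everything (all 56 combinations miss at least one zone), so 4 is optimal.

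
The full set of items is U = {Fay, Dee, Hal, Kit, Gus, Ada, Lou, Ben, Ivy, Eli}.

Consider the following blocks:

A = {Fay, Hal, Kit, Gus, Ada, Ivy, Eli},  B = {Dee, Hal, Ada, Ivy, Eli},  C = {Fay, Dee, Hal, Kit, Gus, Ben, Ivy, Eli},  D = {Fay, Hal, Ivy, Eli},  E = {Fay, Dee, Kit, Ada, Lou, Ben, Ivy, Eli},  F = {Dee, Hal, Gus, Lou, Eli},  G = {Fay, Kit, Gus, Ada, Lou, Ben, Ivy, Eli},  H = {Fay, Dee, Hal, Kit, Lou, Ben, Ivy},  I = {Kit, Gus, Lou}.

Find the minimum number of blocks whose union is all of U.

2

Take {B, G}. Their union is {Fay, Dee, Hal, Kit, Gus, Ada, Lou, Ben, Ivy, Eli}, which is all 10 items.
No single block has all 10 items (the largest, C, has 8), so 2 is optimal.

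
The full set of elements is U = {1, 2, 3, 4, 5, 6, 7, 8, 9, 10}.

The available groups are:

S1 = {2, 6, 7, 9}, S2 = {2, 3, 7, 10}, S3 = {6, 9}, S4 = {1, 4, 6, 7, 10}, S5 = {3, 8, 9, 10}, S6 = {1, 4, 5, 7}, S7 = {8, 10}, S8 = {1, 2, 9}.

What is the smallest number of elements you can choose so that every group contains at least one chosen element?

3

H = {7, 8, 9} meets every group (each contains at least one member of H), and |H| = 3.
The groups S3, S6, S7 are pairwise disjoint, so any hitting set needs a separate element for each — at least 3. Hence 3 is optimal.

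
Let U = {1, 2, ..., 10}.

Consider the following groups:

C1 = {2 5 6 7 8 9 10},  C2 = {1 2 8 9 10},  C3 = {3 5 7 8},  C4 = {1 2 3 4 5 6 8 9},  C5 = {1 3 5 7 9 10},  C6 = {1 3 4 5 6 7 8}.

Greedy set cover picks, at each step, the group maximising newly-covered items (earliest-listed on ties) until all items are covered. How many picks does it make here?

Greedy: pick C4 (covers 8 new) → pick C1 (covers 2 new). Total picks: 2.

2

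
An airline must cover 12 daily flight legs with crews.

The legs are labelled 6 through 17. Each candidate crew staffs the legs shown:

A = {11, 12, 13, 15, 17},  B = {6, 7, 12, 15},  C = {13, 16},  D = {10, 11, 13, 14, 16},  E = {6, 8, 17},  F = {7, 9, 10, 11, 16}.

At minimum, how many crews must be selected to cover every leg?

4

B and D and E and F together: B ∪ D ∪ E ∪ F = {6, 7, 8, 9, 10, 11, 12, 13, 14, 15, 16, 17} — every leg is covered.
No 3 of the 6 crews cover everything (all 20 combinations miss at least one leg), so 4 is optimal.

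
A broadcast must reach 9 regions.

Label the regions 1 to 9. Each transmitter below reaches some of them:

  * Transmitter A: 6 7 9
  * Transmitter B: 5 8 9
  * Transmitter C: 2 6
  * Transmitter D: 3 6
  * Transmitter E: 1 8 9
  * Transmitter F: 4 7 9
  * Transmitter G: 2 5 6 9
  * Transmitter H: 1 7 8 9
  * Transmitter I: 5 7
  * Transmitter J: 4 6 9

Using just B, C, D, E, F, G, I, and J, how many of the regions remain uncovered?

0

Union of B, C, D, E, F, G, I, J = {1, 2, 3, 4, 5, 6, 7, 8, 9} — that's every region, so 0 are uncovered.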